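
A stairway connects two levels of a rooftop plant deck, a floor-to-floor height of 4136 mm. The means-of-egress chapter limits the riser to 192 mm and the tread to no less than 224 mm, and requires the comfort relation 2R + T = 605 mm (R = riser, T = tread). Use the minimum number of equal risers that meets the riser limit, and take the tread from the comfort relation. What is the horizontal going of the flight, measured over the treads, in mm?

4809 mm

At most 192 each: 4136/192 = 21.54, giving 22 risers.
Riser R = 4136 / 22 = 188 mm, within the 192 mm limit.
T = 605 − 2·188 = 229 mm, which satisfies the 224 mm minimum.
Treads = 22 − 1 = 21; going = 21 × 229 = 4809 mm.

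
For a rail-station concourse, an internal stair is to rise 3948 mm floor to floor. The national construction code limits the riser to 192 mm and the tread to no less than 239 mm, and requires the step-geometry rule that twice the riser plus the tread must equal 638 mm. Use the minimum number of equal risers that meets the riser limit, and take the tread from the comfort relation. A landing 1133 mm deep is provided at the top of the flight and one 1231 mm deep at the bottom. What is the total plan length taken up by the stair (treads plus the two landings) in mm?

⌈3948/192⌉ = 21 risers.
R = 3948 ÷ 21 = 188 mm.
From 2R + T = 638: T = 638 − 376 = 262 mm.
21 risers give 20 treads; going = 20 × 262 = 5240 mm.
Enclosure = 5240 + 1133 + 1231 = 7604 mm.

7604 mm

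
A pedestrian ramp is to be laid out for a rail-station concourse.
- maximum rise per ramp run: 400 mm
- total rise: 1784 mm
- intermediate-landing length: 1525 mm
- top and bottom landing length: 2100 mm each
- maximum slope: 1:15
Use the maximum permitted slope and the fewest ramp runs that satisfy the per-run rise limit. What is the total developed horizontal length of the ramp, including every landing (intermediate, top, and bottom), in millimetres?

1784 / 400 = 4.46, so 5 ramp runs are needed. That means 4 intermediate landings.
Horizontal run for 1784 mm of rise at 1:15 is 1784 × 15 = 26760 mm.
4 intermediate landings contribute 4 × 1525 = 6100 mm.
Top and bottom landings: 2 × 2100 = 4200 mm.
Total = 26760 + 6100 + 4200 = 37060 mm.

37060 mm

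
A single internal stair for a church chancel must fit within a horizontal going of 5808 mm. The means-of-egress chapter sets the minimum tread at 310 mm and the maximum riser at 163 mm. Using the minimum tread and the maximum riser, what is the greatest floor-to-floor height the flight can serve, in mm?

3097 mm

5808 / 310 = 18.74, so 18 treads fit.
Risers = treads + 1 = 19.
Maximum height = 19 × 163 = 3097 mm.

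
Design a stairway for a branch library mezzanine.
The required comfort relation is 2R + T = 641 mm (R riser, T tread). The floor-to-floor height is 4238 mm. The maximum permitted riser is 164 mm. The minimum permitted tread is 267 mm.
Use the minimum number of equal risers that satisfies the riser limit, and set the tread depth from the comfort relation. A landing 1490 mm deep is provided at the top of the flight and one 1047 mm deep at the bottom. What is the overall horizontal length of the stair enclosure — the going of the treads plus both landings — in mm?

4238 / 164 = 25.84, so 26 risers are needed.
R = 4238 ÷ 26 = 163 mm.
From 2R + T = 641: T = 641 − 326 = 315 mm.
Going = (26 − 1) × 315 = 7875 mm.
Enclosure = 7875 + 1490 + 1047 = 10412 mm.

10412 mm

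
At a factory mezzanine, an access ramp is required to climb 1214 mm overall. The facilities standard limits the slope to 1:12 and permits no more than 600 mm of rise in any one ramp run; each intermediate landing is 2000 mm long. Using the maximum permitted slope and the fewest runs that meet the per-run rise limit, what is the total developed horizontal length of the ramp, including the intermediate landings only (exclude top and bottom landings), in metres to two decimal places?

18.57 m

1214 / 600 = 2.02, so 3 ramp runs are needed. That means 2 intermediate landings.
Ramp run (horizontal) at 1:12: 1214 × 12 = 14568 mm.
2 intermediate landings contribute 2 × 2000 = 4000 mm.
Total developed length = 14568 + 4000 = 18568 mm.
= 18.57 m.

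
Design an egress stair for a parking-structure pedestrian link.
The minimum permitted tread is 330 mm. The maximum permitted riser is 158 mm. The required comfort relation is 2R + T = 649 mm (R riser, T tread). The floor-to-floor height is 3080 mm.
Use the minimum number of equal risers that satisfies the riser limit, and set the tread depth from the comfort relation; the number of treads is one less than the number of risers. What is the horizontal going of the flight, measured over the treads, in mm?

6479 mm

3080 / 158 = 19.49, so 20 risers are needed.
R = 3080 ÷ 20 = 154 mm.
From 2R + T = 649: T = 649 − 308 = 341 mm.
Treads = 20 − 1 = 19; going = 19 × 341 = 6479 mm.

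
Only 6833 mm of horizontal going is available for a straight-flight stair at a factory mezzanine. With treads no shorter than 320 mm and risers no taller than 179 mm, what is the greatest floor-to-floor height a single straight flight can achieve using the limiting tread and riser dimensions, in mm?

3938 mm

6833 / 320 = 21.35, so 21 treads fit.
Risers = treads + 1 = 22.
Maximum height = 22 × 179 = 3938 mm.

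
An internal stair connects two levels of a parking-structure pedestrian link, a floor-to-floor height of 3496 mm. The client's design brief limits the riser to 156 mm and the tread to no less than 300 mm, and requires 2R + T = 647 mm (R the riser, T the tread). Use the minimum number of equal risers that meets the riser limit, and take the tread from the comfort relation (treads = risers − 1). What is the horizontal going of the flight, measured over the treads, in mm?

3496 / 156 = 22.41, so 23 risers are needed.
Riser R = 3496 / 23 = 152 mm, within the 156 mm limit.
T = 647 − 2·152 = 343 mm, which satisfies the 300 mm minimum.
Going = (23 − 1) × 343 = 7546 mm.

7546 mm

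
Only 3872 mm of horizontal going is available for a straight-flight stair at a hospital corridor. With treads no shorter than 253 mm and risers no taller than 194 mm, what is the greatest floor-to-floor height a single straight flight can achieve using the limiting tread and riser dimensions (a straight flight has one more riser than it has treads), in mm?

3872 / 253 = 15.30, so 15 treads fit.
Risers = treads + 1 = 16.
Maximum height = 16 × 194 = 3104 mm.

3104 mm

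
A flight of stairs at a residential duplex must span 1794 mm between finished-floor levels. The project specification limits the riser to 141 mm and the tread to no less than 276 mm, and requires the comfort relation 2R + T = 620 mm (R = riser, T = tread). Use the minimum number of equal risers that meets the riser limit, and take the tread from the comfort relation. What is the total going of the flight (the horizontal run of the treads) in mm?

⌈1794/141⌉ = 13 risers.
Each riser is 1794/13 = 138 mm (≤ 141 mm).
Tread T = 620 − 2 × 138 = 344 mm (≥ 276 mm).
Treads = 13 − 1 = 12; going = 12 × 344 = 4128 mm.

4128 mm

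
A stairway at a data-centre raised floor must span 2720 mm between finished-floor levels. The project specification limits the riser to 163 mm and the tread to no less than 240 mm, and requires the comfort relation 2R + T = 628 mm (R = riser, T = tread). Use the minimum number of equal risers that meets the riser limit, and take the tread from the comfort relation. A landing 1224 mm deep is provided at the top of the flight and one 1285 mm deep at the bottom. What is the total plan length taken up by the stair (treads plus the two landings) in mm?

2720 / 163 = 16.687 → round up to 17 risers.
Each riser is 2720/17 = 160 mm (≤ 163 mm).
From 2R + T = 628: T = 628 − 320 = 308 mm.
Treads = 17 − 1 = 16; going = 16 × 308 = 4928 mm.
Enclosure = 4928 + 1224 + 1285 = 7437 mm.

7437 mm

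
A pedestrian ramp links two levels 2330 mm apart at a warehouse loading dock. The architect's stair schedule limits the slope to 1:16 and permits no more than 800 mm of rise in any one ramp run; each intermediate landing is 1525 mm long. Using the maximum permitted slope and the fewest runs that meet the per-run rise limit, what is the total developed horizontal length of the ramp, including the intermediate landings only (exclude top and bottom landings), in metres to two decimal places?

40.33 m

2330 / 800 = 2.91, so 3 ramp runs are needed. That means 2 intermediate landings.
Ramp run (horizontal) at 1:16: 2330 × 16 = 37280 mm.
Intermediate landings: 2 × 1525 = 3050 mm.
Developed length = 37280 + 3050 = 40330 mm.
= 40.33 m.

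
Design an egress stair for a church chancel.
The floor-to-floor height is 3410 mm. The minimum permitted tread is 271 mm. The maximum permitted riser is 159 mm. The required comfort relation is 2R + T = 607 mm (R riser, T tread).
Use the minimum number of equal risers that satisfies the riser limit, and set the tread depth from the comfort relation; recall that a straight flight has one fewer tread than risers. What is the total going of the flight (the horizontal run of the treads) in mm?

⌈3410/159⌉ = 22 risers.
Each riser is 3410/22 = 155 mm (≤ 159 mm).
From 2R + T = 607: T = 607 − 310 = 297 mm.
Treads = 22 − 1 = 21; going = 21 × 297 = 6237 mm.

6237 mm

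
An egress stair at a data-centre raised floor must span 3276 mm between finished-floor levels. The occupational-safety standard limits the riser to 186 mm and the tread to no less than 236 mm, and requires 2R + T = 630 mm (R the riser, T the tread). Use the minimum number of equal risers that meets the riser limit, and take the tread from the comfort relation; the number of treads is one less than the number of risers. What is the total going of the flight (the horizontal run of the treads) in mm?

4522 mm

At most 186 each: 3276/186 = 17.61, giving 18 risers.
R = 3276 ÷ 18 = 182 mm.
From 2R + T = 630: T = 630 − 364 = 266 mm.
Going = (18 − 1) × 266 = 4522 mm.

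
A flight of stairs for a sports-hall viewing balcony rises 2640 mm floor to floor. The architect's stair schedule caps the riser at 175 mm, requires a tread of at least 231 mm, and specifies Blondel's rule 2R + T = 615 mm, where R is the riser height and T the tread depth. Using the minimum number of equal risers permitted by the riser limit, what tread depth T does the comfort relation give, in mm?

2640 / 175 = 15.09, so 16 risers are needed.
R = 2640 ÷ 16 = 165 mm.
Tread T = 615 − 2 × 165 = 285 mm (≥ 231 mm).

285 mm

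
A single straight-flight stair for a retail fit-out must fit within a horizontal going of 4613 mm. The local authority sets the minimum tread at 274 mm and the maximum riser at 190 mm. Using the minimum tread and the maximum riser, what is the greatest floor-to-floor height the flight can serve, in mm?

3230 mm

4613 / 274 = 16.84, so 16 treads fit.
Risers = treads + 1 = 17.
Maximum height = 17 × 190 = 3230 mm.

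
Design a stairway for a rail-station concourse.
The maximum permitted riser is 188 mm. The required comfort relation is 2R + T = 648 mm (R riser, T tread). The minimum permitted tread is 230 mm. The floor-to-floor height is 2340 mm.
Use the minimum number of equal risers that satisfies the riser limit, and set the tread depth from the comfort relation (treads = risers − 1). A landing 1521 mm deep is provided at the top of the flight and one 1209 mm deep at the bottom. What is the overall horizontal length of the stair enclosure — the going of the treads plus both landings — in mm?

⌈2340/188⌉ = 13 risers.
Each riser is 2340/13 = 180 mm (≤ 188 mm).
Tread T = 648 − 2 × 180 = 288 mm (≥ 230 mm).
Treads = 13 − 1 = 12; going = 12 × 288 = 3456 mm.
Add landings: 3456 + 1521 + 1209 = 6186 mm.

6186 mm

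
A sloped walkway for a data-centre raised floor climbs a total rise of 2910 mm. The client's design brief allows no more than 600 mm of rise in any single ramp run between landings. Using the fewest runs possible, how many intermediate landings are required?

⌈2910/600⌉ = 5 ramp runs.
5 runs are separated by 4 intermediate landings.

4 intermediate landings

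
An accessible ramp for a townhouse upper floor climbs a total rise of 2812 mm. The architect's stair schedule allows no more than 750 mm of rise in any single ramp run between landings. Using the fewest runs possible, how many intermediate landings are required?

3 intermediate landings

2812 / 750 = 3.75, so 4 ramp runs are needed.
4 runs are separated by 3 intermediate landings.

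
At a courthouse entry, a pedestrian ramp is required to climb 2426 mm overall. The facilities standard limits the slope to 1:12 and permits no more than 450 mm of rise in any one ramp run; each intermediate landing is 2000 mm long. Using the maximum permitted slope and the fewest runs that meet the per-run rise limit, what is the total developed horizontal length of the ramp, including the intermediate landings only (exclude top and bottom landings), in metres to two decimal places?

39.11 m

2426 / 450 = 5.39, so 6 ramp runs are needed. That means 5 intermediate landings.
Ramp run (horizontal) at 1:12: 2426 × 12 = 29112 mm.
Intermediate landings: 5 × 2000 = 10000 mm.
Developed length = 29112 + 10000 = 39112 mm.
= 39.11 m.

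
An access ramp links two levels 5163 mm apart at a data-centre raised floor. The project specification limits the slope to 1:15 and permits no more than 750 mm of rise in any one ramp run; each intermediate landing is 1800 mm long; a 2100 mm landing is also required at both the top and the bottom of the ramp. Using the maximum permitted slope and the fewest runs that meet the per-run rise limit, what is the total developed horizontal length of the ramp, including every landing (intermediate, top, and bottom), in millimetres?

92445 mm

⌈5163/750⌉ = 7 ramp runs. That means 6 intermediate landings.
Ramp run (horizontal) at 1:15: 5163 × 15 = 77445 mm.
6 intermediate landings contribute 6 × 1800 = 10800 mm.
Top and bottom landings: 2 × 2100 = 4200 mm.
Total = 77445 + 10800 + 4200 = 92445 mm.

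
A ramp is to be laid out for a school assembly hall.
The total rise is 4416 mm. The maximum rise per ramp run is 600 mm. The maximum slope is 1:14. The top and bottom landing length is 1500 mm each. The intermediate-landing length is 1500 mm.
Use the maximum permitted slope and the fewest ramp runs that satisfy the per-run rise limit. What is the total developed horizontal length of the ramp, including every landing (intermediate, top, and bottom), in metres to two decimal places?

75.32 m

⌈4416/600⌉ = 8 ramp runs. That means 7 intermediate landings.
Ramp run (horizontal) at 1:14: 4416 × 14 = 61824 mm.
Intermediate landings: 7 × 1500 = 10500 mm.
Top and bottom landings: 2 × 1500 = 3000 mm.
Total = 61824 + 10500 + 3000 = 75324 mm.
= 75.32 m.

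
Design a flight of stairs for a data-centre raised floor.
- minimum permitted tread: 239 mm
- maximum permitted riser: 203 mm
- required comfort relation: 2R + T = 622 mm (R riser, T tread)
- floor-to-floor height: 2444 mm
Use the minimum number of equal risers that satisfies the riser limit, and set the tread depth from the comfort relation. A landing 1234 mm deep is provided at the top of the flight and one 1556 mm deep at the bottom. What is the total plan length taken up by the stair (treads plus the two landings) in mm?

At most 203 each: 2444/203 = 12.04, giving 13 risers.
Riser R = 2444 / 13 = 188 mm, within the 203 mm limit.
T = 622 − 2·188 = 246 mm, which satisfies the 239 mm minimum.
Treads = 13 − 1 = 12; going = 12 × 246 = 2952 mm.
Enclosure = 2952 + 1234 + 1556 = 5742 mm.

5742 mm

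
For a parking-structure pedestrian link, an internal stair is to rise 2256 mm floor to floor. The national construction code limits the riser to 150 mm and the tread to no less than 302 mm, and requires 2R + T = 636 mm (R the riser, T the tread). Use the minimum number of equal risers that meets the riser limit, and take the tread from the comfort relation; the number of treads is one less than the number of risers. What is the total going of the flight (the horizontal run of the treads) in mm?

5310 mm

At most 150 each: 2256/150 = 15.04, giving 16 risers.
Riser R = 2256 / 16 = 141 mm, within the 150 mm limit.
From 2R + T = 636: T = 636 − 282 = 354 mm.
Treads = 16 − 1 = 15; going = 15 × 354 = 5310 mm.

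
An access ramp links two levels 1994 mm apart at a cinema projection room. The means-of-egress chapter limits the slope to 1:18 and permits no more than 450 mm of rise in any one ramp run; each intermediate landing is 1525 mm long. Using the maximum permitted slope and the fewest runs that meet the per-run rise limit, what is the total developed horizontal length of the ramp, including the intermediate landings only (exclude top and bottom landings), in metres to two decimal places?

⌈1994/450⌉ = 5 ramp runs. That means 4 intermediate landings.
Ramp run (horizontal) at 1:18: 1994 × 18 = 35892 mm.
Intermediate landings: 4 × 1525 = 6100 mm.
Developed length = 35892 + 6100 = 41992 mm.
= 41.99 m.

41.99 m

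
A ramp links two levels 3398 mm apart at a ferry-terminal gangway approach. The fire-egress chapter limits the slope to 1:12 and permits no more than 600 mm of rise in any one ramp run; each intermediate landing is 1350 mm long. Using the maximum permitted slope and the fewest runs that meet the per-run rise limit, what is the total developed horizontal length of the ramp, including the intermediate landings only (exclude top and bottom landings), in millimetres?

47526 mm

3398 / 600 = 5.66, so 6 ramp runs are needed. That means 5 intermediate landings.
Ramp run (horizontal) at 1:12: 3398 × 12 = 40776 mm.
5 intermediate landings contribute 5 × 1350 = 6750 mm.
Developed length = 40776 + 6750 = 47526 mm.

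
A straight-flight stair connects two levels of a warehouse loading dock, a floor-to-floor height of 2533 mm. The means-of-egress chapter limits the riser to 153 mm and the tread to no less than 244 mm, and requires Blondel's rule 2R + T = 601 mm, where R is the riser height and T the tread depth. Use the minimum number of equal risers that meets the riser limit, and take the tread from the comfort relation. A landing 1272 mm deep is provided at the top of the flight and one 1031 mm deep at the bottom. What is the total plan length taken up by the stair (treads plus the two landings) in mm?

⌈2533/153⌉ = 17 risers.
R = 2533 ÷ 17 = 149 mm.
From 2R + T = 601: T = 601 − 298 = 303 mm.
17 risers give 16 treads; going = 16 × 303 = 4848 mm.
Add landings: 4848 + 1272 + 1031 = 7151 mm.

7151 mm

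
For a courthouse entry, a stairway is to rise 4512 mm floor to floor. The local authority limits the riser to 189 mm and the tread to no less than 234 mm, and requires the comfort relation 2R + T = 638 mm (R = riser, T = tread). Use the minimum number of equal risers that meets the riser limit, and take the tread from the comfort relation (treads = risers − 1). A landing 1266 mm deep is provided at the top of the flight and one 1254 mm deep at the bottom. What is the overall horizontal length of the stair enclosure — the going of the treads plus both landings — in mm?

8546 mm

At most 189 each: 4512/189 = 23.87, giving 24 risers.
Riser R = 4512 / 24 = 188 mm, within the 189 mm limit.
Tread T = 638 − 2 × 188 = 262 mm (≥ 234 mm).
Going = (24 − 1) × 262 = 6026 mm.
Enclosure = 6026 + 1266 + 1254 = 8546 mm.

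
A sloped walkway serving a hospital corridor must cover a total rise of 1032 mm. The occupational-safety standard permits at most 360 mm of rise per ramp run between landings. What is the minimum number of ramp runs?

1032 / 360 = 2.867 → round up to 3 ramp runs.

3 runs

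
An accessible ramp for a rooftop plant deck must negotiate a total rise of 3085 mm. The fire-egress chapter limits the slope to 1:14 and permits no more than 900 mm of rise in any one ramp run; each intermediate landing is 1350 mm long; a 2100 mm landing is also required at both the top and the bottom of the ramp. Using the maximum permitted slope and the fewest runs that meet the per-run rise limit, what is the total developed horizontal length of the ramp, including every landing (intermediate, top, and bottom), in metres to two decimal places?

3085 / 900 = 3.428 → round up to 4 ramp runs. That means 3 intermediate landings.
Horizontal run for 3085 mm of rise at 1:14 is 3085 × 14 = 43190 mm.
3 intermediate landings contribute 3 × 1350 = 4050 mm.
Top and bottom landings: 2 × 2100 = 4200 mm.
Total = 43190 + 4050 + 4200 = 51440 mm.
= 51.44 m.

51.44 m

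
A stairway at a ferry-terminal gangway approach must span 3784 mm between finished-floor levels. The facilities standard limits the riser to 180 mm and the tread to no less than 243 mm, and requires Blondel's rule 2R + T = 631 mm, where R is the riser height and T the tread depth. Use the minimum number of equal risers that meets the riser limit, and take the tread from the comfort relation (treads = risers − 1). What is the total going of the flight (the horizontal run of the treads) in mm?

⌈3784/180⌉ = 22 risers.
R = 3784 ÷ 22 = 172 mm.
From 2R + T = 631: T = 631 − 344 = 287 mm.
Treads = 22 − 1 = 21; going = 21 × 287 = 6027 mm.

6027 mm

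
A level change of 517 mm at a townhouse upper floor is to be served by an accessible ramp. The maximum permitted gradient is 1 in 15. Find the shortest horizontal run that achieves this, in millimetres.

7755 mm

Run = rise × 15 = 517 × 15 = 7755 mm.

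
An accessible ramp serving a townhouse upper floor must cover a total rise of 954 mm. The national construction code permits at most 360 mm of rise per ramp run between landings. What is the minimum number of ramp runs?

3 runs

⌈954/360⌉ = 3 ramp runs.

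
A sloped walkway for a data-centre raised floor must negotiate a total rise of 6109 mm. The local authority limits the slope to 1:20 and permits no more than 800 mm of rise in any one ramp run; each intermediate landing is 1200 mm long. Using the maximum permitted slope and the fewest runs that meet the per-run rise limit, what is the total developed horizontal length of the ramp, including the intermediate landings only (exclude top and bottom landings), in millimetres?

At most 800 each: 6109/800 = 7.64, giving 8 ramp runs. That means 7 intermediate landings.
Horizontal run for 6109 mm of rise at 1:20 is 6109 × 20 = 122180 mm.
7 intermediate landings contribute 7 × 1200 = 8400 mm.
Total developed length = 122180 + 8400 = 130580 mm.

130580 mm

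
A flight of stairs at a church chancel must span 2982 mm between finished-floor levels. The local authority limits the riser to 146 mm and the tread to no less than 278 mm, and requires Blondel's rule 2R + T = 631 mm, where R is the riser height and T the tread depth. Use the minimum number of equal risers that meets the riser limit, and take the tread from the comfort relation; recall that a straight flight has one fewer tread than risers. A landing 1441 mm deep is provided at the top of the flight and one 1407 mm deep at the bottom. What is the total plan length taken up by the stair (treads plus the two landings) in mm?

9788 mm

At most 146 each: 2982/146 = 20.42, giving 21 risers.
Each riser is 2982/21 = 142 mm (≤ 146 mm).
From 2R + T = 631: T = 631 − 284 = 347 mm.
Treads = 21 − 1 = 20; going = 20 × 347 = 6940 mm.
Add landings: 6940 + 1441 + 1407 = 9788 mm.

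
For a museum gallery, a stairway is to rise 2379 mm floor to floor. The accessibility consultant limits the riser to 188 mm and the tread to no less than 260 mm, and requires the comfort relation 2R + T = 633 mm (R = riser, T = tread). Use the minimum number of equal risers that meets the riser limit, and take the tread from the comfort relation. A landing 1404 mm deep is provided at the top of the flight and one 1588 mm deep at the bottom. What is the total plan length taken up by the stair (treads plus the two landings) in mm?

6196 mm

At most 188 each: 2379/188 = 12.65, giving 13 risers.
R = 2379 ÷ 13 = 183 mm.
T = 633 − 2·183 = 267 mm, which satisfies the 260 mm minimum.
13 risers give 12 treads; going = 12 × 267 = 3204 mm.
Enclosure = 3204 + 1404 + 1588 = 6196 mm.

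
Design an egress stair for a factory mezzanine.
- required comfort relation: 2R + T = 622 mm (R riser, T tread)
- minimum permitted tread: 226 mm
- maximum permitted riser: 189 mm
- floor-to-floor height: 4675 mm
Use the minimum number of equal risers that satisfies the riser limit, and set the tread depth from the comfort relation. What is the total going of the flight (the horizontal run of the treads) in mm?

4675 / 189 = 24.74, so 25 risers are needed.
Each riser is 4675/25 = 187 mm (≤ 189 mm).
T = 622 − 2·187 = 248 mm, which satisfies the 226 mm minimum.
25 risers give 24 treads; going = 24 × 248 = 5952 mm.

5952 mm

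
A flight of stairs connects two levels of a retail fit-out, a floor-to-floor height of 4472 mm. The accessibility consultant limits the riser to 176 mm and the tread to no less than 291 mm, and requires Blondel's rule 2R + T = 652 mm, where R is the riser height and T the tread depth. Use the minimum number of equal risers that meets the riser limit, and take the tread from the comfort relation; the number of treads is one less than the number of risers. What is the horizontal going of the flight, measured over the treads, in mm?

7700 mm

⌈4472/176⌉ = 26 risers.
Each riser is 4472/26 = 172 mm (≤ 176 mm).
From 2R + T = 652: T = 652 − 344 = 308 mm.
26 risers give 25 treads; going = 25 × 308 = 7700 mm.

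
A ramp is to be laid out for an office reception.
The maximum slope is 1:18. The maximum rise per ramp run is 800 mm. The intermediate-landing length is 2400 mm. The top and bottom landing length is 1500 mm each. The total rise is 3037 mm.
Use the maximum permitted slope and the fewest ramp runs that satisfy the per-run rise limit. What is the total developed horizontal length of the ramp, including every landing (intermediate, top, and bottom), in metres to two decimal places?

3037 / 800 = 3.796 → round up to 4 ramp runs. That means 3 intermediate landings.
Horizontal run for 3037 mm of rise at 1:18 is 3037 × 18 = 54666 mm.
Intermediate landings: 3 × 2400 = 7200 mm.
Top and bottom landings: 2 × 1500 = 3000 mm.
Total = 54666 + 7200 + 3000 = 64866 mm.
= 64.87 m.

64.87 m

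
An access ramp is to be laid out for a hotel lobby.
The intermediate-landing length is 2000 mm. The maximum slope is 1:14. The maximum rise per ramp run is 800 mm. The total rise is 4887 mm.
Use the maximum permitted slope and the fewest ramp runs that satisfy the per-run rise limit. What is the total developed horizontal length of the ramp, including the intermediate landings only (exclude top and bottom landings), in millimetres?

80418 mm

4887 / 800 = 6.11, so 7 ramp runs are needed. That means 6 intermediate landings.
Horizontal run for 4887 mm of rise at 1:14 is 4887 × 14 = 68418 mm.
Intermediate landings: 6 × 2000 = 12000 mm.
Total developed length = 68418 + 12000 = 80418 mm.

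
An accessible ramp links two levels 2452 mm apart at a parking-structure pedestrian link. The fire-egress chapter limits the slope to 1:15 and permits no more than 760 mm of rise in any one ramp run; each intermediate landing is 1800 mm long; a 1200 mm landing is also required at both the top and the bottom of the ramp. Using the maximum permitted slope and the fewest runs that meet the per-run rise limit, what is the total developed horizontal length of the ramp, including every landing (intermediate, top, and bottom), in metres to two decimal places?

44.58 m

2452 / 760 = 3.23, so 4 ramp runs are needed. That means 3 intermediate landings.
Horizontal run for 2452 mm of rise at 1:15 is 2452 × 15 = 36780 mm.
3 intermediate landings contribute 3 × 1800 = 5400 mm.
Top and bottom landings: 2 × 1200 = 2400 mm.
Total = 36780 + 5400 + 2400 = 44580 mm.
= 44.58 m.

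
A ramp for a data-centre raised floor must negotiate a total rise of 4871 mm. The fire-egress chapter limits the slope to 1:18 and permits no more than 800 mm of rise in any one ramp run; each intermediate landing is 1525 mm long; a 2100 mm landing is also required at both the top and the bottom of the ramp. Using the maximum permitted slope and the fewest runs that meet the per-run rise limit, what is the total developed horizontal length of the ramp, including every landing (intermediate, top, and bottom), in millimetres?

101028 mm

4871 / 800 = 6.09, so 7 ramp runs are needed. That means 6 intermediate landings.
Ramp run (horizontal) at 1:18: 4871 × 18 = 87678 mm.
Intermediate landings: 6 × 1525 = 9150 mm.
Top and bottom landings: 2 × 2100 = 4200 mm.
Total = 87678 + 9150 + 4200 = 101028 mm.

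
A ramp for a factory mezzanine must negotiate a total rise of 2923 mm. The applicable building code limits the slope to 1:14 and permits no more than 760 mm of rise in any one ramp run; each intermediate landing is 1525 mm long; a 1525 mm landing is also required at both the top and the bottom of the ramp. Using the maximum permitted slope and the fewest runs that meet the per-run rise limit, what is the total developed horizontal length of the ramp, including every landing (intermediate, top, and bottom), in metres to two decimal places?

48.55 m

At most 760 each: 2923/760 = 3.85, giving 4 ramp runs. That means 3 intermediate landings.
Horizontal run for 2923 mm of rise at 1:14 is 2923 × 14 = 40922 mm.
3 intermediate landings contribute 3 × 1525 = 4575 mm.
Top and bottom landings: 2 × 1525 = 3050 mm.
Total = 40922 + 4575 + 3050 = 48547 mm.
= 48.55 m.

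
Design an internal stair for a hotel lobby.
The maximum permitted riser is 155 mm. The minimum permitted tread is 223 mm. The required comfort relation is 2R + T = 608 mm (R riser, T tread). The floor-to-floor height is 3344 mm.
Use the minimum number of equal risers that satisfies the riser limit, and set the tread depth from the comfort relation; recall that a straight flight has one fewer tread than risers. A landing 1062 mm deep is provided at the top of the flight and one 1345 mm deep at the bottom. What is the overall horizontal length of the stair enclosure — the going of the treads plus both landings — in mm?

8791 mm

3344 / 155 = 21.57, so 22 risers are needed.
Each riser is 3344/22 = 152 mm (≤ 155 mm).
T = 608 − 2·152 = 304 mm, which satisfies the 223 mm minimum.
Treads = 22 − 1 = 21; going = 21 × 304 = 6384 mm.
Add landings: 6384 + 1062 + 1345 = 8791 mm.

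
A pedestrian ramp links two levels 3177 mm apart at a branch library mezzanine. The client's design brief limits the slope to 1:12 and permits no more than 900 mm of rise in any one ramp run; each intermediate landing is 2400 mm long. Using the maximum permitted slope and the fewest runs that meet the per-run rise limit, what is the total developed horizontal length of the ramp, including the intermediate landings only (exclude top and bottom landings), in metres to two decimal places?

45.32 m

At most 900 each: 3177/900 = 3.53, giving 4 ramp runs. That means 3 intermediate landings.
Horizontal run for 3177 mm of rise at 1:12 is 3177 × 12 = 38124 mm.
3 intermediate landings contribute 3 × 2400 = 7200 mm.
Total developed length = 38124 + 7200 = 45324 mm.
= 45.32 m.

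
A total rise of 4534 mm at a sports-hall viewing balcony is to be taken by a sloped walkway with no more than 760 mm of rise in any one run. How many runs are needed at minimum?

6 runs

4534 / 760 = 5.966 → round up to 6 ramp runs.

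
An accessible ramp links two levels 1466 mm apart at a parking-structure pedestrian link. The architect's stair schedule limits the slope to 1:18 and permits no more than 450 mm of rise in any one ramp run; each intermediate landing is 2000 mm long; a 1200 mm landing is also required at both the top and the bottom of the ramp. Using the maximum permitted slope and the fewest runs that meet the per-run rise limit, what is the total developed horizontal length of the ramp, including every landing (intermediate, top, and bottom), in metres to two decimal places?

34.79 m

1466 / 450 = 3.258 → round up to 4 ramp runs. That means 3 intermediate landings.
Ramp run (horizontal) at 1:18: 1466 × 18 = 26388 mm.
3 intermediate landings contribute 3 × 2000 = 6000 mm.
Top and bottom landings: 2 × 1200 = 2400 mm.
Total = 26388 + 6000 + 2400 = 34788 mm.
= 34.79 m.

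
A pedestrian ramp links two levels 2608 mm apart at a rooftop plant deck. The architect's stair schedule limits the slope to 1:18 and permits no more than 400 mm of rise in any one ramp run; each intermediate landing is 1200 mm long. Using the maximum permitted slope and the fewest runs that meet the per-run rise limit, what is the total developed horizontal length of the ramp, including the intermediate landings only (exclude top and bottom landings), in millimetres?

54144 mm

At most 400 each: 2608/400 = 6.52, giving 7 ramp runs. That means 6 intermediate landings.
Horizontal run for 2608 mm of rise at 1:18 is 2608 × 18 = 46944 mm.
6 intermediate landings contribute 6 × 1200 = 7200 mm.
Developed length = 46944 + 7200 = 54144 mm.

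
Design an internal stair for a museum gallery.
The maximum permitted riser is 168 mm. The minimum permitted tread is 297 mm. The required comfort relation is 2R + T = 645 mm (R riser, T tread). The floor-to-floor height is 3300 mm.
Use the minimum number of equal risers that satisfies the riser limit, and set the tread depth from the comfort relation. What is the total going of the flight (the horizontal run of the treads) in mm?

⌈3300/168⌉ = 20 risers.
R = 3300 ÷ 20 = 165 mm.
Tread T = 645 − 2 × 165 = 315 mm (≥ 297 mm).
20 risers give 19 treads; going = 19 × 315 = 5985 mm.

5985 mm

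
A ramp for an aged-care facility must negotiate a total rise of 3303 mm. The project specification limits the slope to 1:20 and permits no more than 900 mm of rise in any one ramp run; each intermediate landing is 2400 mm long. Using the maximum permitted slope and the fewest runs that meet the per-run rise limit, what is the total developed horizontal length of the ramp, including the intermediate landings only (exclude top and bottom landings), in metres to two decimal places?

3303 / 900 = 3.67, so 4 ramp runs are needed. That means 3 intermediate landings.
Ramp run (horizontal) at 1:20: 3303 × 20 = 66060 mm.
Intermediate landings: 3 × 2400 = 7200 mm.
Developed length = 66060 + 7200 = 73260 mm.
= 73.26 m.

73.26 m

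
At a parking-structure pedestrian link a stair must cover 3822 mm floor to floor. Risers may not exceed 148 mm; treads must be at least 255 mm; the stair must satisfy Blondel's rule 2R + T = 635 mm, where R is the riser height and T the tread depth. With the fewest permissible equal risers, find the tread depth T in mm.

341 mm

⌈3822/148⌉ = 26 risers.
Each riser is 3822/26 = 147 mm (≤ 148 mm).
Tread T = 635 − 2 × 147 = 341 mm (≥ 255 mm).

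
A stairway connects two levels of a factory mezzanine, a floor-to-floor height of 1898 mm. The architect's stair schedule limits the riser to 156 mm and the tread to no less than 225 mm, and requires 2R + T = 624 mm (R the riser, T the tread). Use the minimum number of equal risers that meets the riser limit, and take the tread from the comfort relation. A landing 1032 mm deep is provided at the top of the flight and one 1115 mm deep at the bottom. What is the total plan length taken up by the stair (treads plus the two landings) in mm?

6131 mm

1898 / 156 = 12.167 → round up to 13 risers.
Riser R = 1898 / 13 = 146 mm, within the 156 mm limit.
T = 624 − 2·146 = 332 mm, which satisfies the 225 mm minimum.
13 risers give 12 treads; going = 12 × 332 = 3984 mm.
Add landings: 3984 + 1032 + 1115 = 6131 mm.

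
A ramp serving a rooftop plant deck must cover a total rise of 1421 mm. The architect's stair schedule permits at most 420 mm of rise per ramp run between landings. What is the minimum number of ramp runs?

4 runs

⌈1421/420⌉ = 4 ramp runs.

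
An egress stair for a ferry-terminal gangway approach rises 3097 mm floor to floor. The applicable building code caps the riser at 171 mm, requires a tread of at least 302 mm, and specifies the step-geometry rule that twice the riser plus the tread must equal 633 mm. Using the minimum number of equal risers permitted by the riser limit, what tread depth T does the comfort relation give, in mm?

3097 / 171 = 18.11, so 19 risers are needed.
Each riser is 3097/19 = 163 mm (≤ 171 mm).
Tread T = 633 − 2 × 163 = 307 mm (≥ 302 mm).

307 mm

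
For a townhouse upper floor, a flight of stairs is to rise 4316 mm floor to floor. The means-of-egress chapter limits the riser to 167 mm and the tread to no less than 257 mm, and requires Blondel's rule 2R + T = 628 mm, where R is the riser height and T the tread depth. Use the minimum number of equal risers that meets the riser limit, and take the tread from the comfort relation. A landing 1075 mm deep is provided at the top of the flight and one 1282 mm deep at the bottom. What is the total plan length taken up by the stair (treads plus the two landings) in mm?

9757 mm

⌈4316/167⌉ = 26 risers.
R = 4316 ÷ 26 = 166 mm.
T = 628 − 2·166 = 296 mm, which satisfies the 257 mm minimum.
Treads = 26 − 1 = 25; going = 25 × 296 = 7400 mm.
Add landings: 7400 + 1075 + 1282 = 9757 mm.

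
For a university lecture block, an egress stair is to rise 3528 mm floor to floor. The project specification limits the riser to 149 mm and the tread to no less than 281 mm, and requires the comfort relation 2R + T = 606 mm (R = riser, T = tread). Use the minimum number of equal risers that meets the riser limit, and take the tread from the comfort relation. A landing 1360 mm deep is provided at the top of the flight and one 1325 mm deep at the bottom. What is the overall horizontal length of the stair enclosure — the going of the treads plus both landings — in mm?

9861 mm

⌈3528/149⌉ = 24 risers.
Each riser is 3528/24 = 147 mm (≤ 149 mm).
Tread T = 606 − 2 × 147 = 312 mm (≥ 281 mm).
Going = (24 − 1) × 312 = 7176 mm.
Add landings: 7176 + 1360 + 1325 = 9861 mm.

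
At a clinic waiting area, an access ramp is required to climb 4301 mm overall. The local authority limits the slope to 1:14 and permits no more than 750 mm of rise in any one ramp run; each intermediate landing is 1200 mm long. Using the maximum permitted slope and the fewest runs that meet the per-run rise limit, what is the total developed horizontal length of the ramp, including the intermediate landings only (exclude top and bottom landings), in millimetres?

4301 / 750 = 5.735 → round up to 6 ramp runs. That means 5 intermediate landings.
Ramp run (horizontal) at 1:14: 4301 × 14 = 60214 mm.
Intermediate landings: 5 × 1200 = 6000 mm.
Total developed length = 60214 + 6000 = 66214 mm.

66214 mm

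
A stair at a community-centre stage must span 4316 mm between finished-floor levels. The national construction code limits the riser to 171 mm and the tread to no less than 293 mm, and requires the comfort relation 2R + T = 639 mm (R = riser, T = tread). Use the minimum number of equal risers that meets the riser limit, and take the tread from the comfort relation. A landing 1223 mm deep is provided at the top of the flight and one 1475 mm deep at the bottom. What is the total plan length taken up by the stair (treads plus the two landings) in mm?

10373 mm

4316 / 171 = 25.24, so 26 risers are needed.
Each riser is 4316/26 = 166 mm (≤ 171 mm).
Tread T = 639 − 2 × 166 = 307 mm (≥ 293 mm).
Going = (26 − 1) × 307 = 7675 mm.
Add landings: 7675 + 1223 + 1475 = 10373 mm.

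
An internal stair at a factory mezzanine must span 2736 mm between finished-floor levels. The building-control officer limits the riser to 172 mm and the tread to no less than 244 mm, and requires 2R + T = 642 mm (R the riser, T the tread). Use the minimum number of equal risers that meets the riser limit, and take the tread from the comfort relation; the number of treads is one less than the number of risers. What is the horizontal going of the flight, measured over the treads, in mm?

⌈2736/172⌉ = 16 risers.
R = 2736 ÷ 16 = 171 mm.
From 2R + T = 642: T = 642 − 342 = 300 mm.
Going = (16 − 1) × 300 = 4500 mm.

4500 mm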